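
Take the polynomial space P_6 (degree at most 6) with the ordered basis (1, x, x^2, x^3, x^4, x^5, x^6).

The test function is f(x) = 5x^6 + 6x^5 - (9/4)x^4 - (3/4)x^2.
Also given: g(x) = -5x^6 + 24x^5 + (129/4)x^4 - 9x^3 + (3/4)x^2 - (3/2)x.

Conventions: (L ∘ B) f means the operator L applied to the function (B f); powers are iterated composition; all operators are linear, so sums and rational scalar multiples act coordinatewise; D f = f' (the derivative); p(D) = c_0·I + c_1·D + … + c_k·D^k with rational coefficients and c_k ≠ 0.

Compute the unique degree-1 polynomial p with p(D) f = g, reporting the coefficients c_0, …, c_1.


p(D) = -I + D, i.e. c_0 = -1, c_1 = 1

D^0 f = 5x^6 + 6x^5 - (9/4)x^4 - (3/4)x^2
D^1 f = 30x^5 + 30x^4 - 9x^3 - (3/2)x
matching coefficients of g against c_0 f + c_1 Df + … from the top degree down determines the c_i
solution: c_0 = -1, c_1 = 1


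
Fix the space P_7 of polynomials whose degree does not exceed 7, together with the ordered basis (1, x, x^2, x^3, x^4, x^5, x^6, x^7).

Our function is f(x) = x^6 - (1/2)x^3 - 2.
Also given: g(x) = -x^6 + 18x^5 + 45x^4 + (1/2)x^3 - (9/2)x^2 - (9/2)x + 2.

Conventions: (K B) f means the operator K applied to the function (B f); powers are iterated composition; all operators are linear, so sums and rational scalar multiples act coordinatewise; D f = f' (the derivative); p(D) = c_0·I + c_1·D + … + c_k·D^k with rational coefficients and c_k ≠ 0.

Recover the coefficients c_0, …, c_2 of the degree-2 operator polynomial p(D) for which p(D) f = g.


D^0 f = x^6 - (1/2)x^3 - 2
D^1 f = 6x^5 - (3/2)x^2
D^2 f = 30x^4 - 3x
matching coefficients of g against c_0 f + c_1 Df + … from the top degree down determines the c_i
solution: c_0 = -1, c_1 = 3, c_2 = 3/2

c_0 = -1, c_1 = 3, c_2 = 3/2


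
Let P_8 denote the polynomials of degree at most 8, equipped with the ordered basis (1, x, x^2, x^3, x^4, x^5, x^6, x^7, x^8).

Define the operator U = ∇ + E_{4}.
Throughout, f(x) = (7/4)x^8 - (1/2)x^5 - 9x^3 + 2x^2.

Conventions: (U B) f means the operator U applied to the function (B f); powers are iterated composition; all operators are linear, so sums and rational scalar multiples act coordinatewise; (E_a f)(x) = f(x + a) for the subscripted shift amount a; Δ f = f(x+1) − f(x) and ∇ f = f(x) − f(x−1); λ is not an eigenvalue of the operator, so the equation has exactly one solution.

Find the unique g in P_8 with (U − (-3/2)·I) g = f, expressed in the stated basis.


write g with unknown coordinates in the stated basis and equate coefficients in (U − (-3/2)·I) g = f
solving from the highest basis element down gives g = (7/10)x^8 - (56/5)x^7 + (196/5)x^6 - (393/5)x^5 + 2452x^4 - (56878/5)x^3 + (23848/5)x^2 - (169774/5)x + 108025
check: U g = (7/10)x^8 + (84/5)x^7 - (294/5)x^6 + (587/5)x^5 - 3678x^4 + (85272/5)x^3 - (35762/5)x^2 + (254661/5)x - 324075/2
so U g − (-3/2)·g = (7/4)x^8 - (1/2)x^5 - 9x^3 + 2x^2 = f ✓

the result is g(x) = (7/10)x^8 - (56/5)x^7 + (196/5)x^6 - (393/5)x^5 + 2452x^4 - (56878/5)x^3 + (23848/5)x^2 - (169774/5)x + 108025


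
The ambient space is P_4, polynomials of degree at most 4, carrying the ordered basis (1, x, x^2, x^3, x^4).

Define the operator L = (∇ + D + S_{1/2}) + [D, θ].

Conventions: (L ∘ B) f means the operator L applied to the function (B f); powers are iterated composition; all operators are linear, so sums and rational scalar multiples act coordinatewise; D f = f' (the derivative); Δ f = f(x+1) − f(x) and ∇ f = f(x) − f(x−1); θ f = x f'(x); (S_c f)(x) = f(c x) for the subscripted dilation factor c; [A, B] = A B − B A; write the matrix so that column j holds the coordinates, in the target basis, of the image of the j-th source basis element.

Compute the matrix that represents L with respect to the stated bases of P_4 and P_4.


the matrix is [[1, 3, -1, 1, -1]; [0, 1/2, 6, -3, 4]; [0, 0, 1/4, 9, -6]; [0, 0, 0, 1/8, 12]; [0, 0, 0, 0, 1/16]] (rows listed top to bottom)

image of 1: 1
image of x: (1/2)x + 3
image of x^2: (1/4)x^2 + 6x - 1
image of x^3: (1/8)x^3 + 9x^2 - 3x + 1
image of x^4: (1/16)x^4 + 12x^3 - 6x^2 + 4x - 1
each image's coordinates form column j of the matrix


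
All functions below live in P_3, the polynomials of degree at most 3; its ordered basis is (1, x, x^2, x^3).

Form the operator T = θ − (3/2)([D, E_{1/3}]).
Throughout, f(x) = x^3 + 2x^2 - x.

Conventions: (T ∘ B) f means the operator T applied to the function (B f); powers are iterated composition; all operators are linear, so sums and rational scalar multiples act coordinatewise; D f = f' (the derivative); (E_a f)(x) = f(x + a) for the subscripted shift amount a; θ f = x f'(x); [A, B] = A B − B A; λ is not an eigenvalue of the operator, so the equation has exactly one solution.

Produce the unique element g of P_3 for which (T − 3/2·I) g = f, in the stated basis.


write g with unknown coordinates in the stated basis and equate coefficients in (T − 3/2·I) g = f
solving from the highest basis element down gives g = (2/3)x^3 + 4x^2 + 2x
check: T g = 2x^3 + 8x^2 + 2x
so T g − 3/2·g = x^3 + 2x^2 - x = f ✓

the result is g(x) = (2/3)x^3 + 4x^2 + 2x


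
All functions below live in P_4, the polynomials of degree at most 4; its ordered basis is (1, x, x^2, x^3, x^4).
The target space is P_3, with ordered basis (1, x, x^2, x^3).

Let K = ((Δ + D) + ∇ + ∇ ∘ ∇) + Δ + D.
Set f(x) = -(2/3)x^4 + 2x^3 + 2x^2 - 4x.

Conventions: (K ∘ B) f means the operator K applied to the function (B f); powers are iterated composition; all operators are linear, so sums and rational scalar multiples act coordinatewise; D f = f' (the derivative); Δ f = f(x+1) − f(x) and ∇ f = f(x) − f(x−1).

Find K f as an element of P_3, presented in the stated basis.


Δ f = -(8/3)x^3 + 2x^2 + (22/3)x - 2/3
D f = -(8/3)x^3 + 6x^2 + 4x - 4
(Δ + D) f = -(16/3)x^3 + 8x^2 + (34/3)x - 14/3
∇ f = -(8/3)x^3 + 10x^2 - (14/3)x - 10/3
∇ f = -(8/3)x^3 + 10x^2 - (14/3)x - 10/3
∇ ∇ f = -8x^2 + 28x - 52/3
((Δ + D) + ∇ + ∇ ∘ ∇) f = -8x^3 + 10x^2 + (104/3)x - 76/3
Δ f = -(8/3)x^3 + 2x^2 + (22/3)x - 2/3
D f = -(8/3)x^3 + 6x^2 + 4x - 4
(((Δ + D) + ∇ + ∇ ∘ ∇) + Δ + D) f = -(40/3)x^3 + 18x^2 + 46x - 30

the result is g(x) = -(40/3)x^3 + 18x^2 + 46x - 30


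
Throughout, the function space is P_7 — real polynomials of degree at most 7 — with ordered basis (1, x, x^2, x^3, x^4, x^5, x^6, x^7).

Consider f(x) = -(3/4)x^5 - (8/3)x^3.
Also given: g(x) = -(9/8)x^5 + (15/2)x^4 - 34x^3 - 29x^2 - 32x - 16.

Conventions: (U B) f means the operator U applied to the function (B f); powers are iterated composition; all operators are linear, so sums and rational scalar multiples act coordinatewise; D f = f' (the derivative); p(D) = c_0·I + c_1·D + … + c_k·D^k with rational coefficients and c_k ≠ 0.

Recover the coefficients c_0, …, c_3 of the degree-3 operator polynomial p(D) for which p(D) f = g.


D^0 f = -(3/4)x^5 - (8/3)x^3
D^1 f = -(15/4)x^4 - 8x^2
D^2 f = -15x^3 - 16x
D^3 f = -45x^2 - 16
matching coefficients of g against c_0 f + c_1 Df + … from the top degree down determines the c_i
solution: c_0 = 3/2, c_1 = -2, c_2 = 2, c_3 = 1

p(D) = (3/2)·I − 2·D + 2·D^2 + D^3, i.e. c_0 = 3/2, c_1 = -2, c_2 = 2, c_3 = 1


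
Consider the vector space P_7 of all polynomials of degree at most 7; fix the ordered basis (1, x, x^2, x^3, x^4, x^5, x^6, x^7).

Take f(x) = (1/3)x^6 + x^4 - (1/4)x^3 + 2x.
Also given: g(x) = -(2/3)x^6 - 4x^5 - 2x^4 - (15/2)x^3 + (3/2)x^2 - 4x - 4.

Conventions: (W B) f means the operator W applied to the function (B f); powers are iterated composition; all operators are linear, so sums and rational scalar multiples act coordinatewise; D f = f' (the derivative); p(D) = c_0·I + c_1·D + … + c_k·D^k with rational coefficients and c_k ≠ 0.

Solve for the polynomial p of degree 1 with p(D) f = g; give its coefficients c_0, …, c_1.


D^0 f = (1/3)x^6 + x^4 - (1/4)x^3 + 2x
D^1 f = 2x^5 + 4x^3 - (3/4)x^2 + 2
matching coefficients of g against c_0 f + c_1 Df + … from the top degree down determines the c_i
solution: c_0 = -2, c_1 = -2

c_0 = -2, c_1 = -2


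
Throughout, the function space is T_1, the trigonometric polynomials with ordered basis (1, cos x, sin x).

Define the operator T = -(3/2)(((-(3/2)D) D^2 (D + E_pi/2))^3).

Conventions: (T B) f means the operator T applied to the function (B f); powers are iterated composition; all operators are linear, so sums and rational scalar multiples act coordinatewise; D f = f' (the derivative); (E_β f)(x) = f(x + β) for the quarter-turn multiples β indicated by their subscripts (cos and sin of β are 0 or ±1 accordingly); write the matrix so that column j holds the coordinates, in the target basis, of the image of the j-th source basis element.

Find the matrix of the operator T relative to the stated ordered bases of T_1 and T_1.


image of 1: 0
image of cos x: (81/2)cos x
image of sin x: (81/2)sin x
each image's coordinates form column j of the matrix

the matrix is [[0, 0, 0]; [0, 81/2, 0]; [0, 0, 81/2]] (rows listed top to bottom)


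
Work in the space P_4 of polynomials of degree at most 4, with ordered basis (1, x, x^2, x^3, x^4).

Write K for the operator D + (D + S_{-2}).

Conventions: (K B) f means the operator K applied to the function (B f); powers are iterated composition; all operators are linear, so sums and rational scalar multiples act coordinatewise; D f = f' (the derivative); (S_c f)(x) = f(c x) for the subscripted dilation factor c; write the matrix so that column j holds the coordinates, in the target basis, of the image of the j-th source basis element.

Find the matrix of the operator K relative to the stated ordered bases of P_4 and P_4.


image of 1: 1
image of x: -2x + 2
image of x^2: 4x^2 + 4x
image of x^3: -8x^3 + 6x^2
image of x^4: 16x^4 + 8x^3
each image's coordinates form column j of the matrix

the matrix is [[1, 2, 0, 0, 0]; [0, -2, 4, 0, 0]; [0, 0, 4, 6, 0]; [0, 0, 0, -8, 8]; [0, 0, 0, 0, 16]] (rows listed top to bottom)


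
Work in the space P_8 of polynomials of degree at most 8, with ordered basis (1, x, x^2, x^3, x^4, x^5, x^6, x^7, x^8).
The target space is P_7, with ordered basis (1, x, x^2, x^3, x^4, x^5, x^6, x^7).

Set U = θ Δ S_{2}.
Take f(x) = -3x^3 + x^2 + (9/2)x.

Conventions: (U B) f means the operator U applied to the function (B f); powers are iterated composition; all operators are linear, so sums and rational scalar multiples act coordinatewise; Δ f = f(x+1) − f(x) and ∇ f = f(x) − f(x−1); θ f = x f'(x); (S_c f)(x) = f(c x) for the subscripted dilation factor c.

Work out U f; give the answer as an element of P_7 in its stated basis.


S_{2} f = -24x^3 + 4x^2 + 9x
Δ S_{2} f = -72x^2 - 64x - 11
θ Δ S_{2} f = -144x^2 - 64x

the image equals g(x) = -144x^2 - 64x


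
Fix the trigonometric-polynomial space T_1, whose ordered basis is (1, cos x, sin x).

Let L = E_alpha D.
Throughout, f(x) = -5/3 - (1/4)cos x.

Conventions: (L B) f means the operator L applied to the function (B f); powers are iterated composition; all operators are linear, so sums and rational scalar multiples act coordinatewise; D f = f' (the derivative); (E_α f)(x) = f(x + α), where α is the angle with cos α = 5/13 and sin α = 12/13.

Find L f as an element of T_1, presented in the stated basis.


g(x) = (3/13)cos x + (5/52)sin x

D f = (1/4)sin x
E_alpha D f = (3/13)cos x + (5/52)sin x


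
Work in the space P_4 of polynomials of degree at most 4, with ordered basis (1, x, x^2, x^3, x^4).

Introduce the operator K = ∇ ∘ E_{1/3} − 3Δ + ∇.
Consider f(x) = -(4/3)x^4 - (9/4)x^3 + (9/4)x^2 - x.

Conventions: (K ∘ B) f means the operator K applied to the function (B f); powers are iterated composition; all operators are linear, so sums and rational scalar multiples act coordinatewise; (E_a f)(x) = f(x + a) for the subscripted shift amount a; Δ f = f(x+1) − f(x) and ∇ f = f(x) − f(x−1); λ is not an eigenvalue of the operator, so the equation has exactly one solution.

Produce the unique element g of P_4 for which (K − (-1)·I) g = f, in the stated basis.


the image equals g(x) = -(4/3)x^4 - (91/12)x^3 - (331/6)x^2 - (7877/36)x - 77125/162

write g with unknown coordinates in the stated basis and equate coefficients in (K − (-1)·I) g = f
solving from the highest basis element down gives g = -(4/3)x^4 - (91/12)x^3 - (331/6)x^2 - (7877/36)x - 77125/162
check: K g = (16/3)x^3 + (689/12)x^2 + (7841/36)x + 77125/162
so K g − (-1)·g = -(4/3)x^4 - (9/4)x^3 + (9/4)x^2 - x = f ✓


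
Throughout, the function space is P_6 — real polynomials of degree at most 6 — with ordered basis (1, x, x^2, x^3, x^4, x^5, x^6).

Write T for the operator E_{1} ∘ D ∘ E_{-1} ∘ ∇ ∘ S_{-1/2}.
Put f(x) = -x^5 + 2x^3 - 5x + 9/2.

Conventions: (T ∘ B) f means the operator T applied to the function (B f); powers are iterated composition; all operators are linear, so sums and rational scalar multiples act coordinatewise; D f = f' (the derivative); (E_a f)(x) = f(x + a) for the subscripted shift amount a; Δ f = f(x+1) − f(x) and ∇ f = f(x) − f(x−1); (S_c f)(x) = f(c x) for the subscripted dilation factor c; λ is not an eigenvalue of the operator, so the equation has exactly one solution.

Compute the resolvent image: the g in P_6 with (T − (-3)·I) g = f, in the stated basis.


write g with unknown coordinates in the stated basis and equate coefficients in (T − (-3)·I) g = f
solving from the highest basis element down gives g = -(1/3)x^5 + (43/72)x^3 + (5/48)x^2 - (457/288)x + 821/576
check: T g = (5/24)x^3 - (5/16)x^2 - (23/96)x + 43/192
so T g − (-3)·g = -x^5 + 2x^3 - 5x + 9/2 = f ✓

the image equals g(x) = -(1/3)x^5 + (43/72)x^3 + (5/48)x^2 - (457/288)x + 821/576


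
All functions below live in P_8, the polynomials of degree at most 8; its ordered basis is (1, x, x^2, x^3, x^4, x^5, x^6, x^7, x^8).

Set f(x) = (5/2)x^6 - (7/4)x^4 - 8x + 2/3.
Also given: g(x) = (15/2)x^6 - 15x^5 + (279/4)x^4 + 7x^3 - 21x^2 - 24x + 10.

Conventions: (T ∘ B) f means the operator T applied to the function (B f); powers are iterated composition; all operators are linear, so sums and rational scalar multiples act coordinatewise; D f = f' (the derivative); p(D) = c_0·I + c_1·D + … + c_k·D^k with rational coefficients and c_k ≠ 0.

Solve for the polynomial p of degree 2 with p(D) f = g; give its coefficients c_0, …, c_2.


D^0 f = (5/2)x^6 - (7/4)x^4 - 8x + 2/3
D^1 f = 15x^5 - 7x^3 - 8
D^2 f = 75x^4 - 21x^2
matching coefficients of g against c_0 f + c_1 Df + … from the top degree down determines the c_i
solution: c_0 = 3, c_1 = -1, c_2 = 1

c_0 = 3, c_1 = -1, c_2 = 1


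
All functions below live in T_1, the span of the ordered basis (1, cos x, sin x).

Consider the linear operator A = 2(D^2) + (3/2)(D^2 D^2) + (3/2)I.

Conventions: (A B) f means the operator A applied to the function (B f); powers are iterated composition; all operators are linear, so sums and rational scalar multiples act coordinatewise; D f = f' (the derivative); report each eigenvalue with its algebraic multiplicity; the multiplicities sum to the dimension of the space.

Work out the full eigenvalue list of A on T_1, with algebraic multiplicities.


image of 1: 3/2
image of cos x: cos x
image of sin x: sin x
the matrix is diagonal; its diagonal is (3/2, 1, 1)
for a triangular matrix the eigenvalues are the diagonal entries, with algebraic multiplicity their repetition count

λ = 1 (multiplicity 2), λ = 3/2 (multiplicity 1)


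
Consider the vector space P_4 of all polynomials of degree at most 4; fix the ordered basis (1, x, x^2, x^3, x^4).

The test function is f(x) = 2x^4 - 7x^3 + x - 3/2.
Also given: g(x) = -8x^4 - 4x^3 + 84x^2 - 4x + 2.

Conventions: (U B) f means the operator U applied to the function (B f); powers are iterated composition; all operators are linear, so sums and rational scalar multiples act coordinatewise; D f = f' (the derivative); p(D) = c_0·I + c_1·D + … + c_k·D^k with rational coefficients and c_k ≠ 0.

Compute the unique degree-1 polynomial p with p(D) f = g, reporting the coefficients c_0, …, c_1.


c_0 = -4, c_1 = -4

D^0 f = 2x^4 - 7x^3 + x - 3/2
D^1 f = 8x^3 - 21x^2 + 1
matching coefficients of g against c_0 f + c_1 Df + … from the top degree down determines the c_i
solution: c_0 = -4, c_1 = -4


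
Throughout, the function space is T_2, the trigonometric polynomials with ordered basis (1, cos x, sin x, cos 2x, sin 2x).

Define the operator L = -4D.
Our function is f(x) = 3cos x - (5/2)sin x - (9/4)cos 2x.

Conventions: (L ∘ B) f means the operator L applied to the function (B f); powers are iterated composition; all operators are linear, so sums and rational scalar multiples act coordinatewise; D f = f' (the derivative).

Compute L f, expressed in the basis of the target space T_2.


D f = -(5/2)cos x - 3sin x + (9/2)sin 2x
(-4D) f = 10cos x + 12sin x - 18sin 2x

the image equals g(x) = 10cos x + 12sin x - 18sin 2x


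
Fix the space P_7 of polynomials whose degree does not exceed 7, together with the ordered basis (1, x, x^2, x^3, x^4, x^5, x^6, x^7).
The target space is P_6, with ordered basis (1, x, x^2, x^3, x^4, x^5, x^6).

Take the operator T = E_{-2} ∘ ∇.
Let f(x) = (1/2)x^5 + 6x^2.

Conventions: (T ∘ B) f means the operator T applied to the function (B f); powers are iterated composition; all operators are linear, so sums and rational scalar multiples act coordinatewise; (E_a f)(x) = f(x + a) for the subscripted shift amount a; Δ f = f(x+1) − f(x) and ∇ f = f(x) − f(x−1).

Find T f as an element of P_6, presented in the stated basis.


∇ f = (5/2)x^4 - 5x^3 + 5x^2 + (19/2)x - 11/2
E_{-2} ∇ f = (5/2)x^4 - 25x^3 + 95x^2 - (301/2)x + 151/2

the image equals g(x) = (5/2)x^4 - 25x^3 + 95x^2 - (301/2)x + 151/2


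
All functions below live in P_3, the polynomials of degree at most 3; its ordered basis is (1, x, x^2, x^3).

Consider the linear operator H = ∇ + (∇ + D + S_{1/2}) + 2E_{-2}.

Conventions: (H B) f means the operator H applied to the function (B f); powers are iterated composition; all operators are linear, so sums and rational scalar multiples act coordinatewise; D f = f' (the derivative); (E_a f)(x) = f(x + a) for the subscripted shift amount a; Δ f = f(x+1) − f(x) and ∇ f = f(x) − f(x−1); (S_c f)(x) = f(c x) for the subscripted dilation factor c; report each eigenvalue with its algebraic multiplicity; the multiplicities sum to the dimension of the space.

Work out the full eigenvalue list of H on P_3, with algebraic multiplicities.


image of 1: 3
image of x: (5/2)x - 1
image of x^2: (9/4)x^2 - 2x + 6
image of x^3: (17/8)x^3 - 3x^2 + 18x - 14
the matrix is upper triangular; its diagonal is (3, 5/2, 9/4, 17/8)
for a triangular matrix the eigenvalues are the diagonal entries, with algebraic multiplicity their repetition count

λ = 17/8 (multiplicity 1), λ = 9/4 (multiplicity 1), λ = 5/2 (multiplicity 1), λ = 3 (multiplicity 1)


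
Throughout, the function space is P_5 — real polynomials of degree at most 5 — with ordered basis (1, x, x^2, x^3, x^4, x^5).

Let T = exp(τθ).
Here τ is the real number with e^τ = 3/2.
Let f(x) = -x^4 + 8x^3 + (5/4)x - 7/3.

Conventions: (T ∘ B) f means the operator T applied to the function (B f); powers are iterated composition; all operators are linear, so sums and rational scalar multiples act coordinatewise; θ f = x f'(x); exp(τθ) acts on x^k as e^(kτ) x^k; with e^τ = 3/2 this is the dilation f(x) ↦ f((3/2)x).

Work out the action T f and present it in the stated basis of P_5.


the result is g(x) = -(81/16)x^4 + 27x^3 + (15/8)x - 7/3

exp(τθ) x^k = e^(kτ) x^k; with e^τ = 3/2 this sends x^k to (3/2)^k x^k
x ↦ 3/2 x
x^3 ↦ 27/8 x^3
x^4 ↦ 81/16 x^4
applying this coordinatewise to f: exp(τθ) f = -(81/16)x^4 + 27x^3 + (15/8)x - 7/3


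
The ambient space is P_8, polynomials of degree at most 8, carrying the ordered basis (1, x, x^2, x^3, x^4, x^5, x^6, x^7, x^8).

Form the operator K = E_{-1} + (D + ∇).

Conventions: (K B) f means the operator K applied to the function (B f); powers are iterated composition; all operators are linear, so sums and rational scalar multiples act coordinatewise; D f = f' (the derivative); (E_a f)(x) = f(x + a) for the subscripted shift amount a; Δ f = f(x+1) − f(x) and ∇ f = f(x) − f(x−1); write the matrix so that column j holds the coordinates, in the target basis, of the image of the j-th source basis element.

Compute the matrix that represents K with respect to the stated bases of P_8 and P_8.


image of 1: 1
image of x: x + 1
image of x^2: x^2 + 2x
image of x^3: x^3 + 3x^2
image of x^4: x^4 + 4x^3
image of x^5: x^5 + 5x^4
image of x^6: x^6 + 6x^5
image of x^7: x^7 + 7x^6
image of x^8: x^8 + 8x^7
each image's coordinates form column j of the matrix

the matrix is [[1, 1, 0, 0, 0, 0, 0, 0, 0]; [0, 1, 2, 0, 0, 0, 0, 0, 0]; [0, 0, 1, 3, 0, 0, 0, 0, 0]; [0, 0, 0, 1, 4, 0, 0, 0, 0]; [0, 0, 0, 0, 1, 5, 0, 0, 0]; [0, 0, 0, 0, 0, 1, 6, 0, 0]; [0, 0, 0, 0, 0, 0, 1, 7, 0]; [0, 0, 0, 0, 0, 0, 0, 1, 8]; [0, 0, 0, 0, 0, 0, 0, 0, 1]] (rows listed top to bottom)


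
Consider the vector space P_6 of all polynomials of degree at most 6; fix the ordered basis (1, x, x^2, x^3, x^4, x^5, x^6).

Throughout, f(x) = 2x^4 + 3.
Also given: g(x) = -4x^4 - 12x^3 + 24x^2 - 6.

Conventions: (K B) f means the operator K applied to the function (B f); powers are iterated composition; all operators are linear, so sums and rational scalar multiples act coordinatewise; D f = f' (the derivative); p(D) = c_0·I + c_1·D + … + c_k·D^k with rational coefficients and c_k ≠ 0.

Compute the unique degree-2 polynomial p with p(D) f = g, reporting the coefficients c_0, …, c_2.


D^0 f = 2x^4 + 3
D^1 f = 8x^3
D^2 f = 24x^2
matching coefficients of g against c_0 f + c_1 Df + … from the top degree down determines the c_i
solution: c_0 = -2, c_1 = -3/2, c_2 = 1

p(D) = -2·I − (3/2)·D + D^2, i.e. c_0 = -2, c_1 = -3/2, c_2 = 1


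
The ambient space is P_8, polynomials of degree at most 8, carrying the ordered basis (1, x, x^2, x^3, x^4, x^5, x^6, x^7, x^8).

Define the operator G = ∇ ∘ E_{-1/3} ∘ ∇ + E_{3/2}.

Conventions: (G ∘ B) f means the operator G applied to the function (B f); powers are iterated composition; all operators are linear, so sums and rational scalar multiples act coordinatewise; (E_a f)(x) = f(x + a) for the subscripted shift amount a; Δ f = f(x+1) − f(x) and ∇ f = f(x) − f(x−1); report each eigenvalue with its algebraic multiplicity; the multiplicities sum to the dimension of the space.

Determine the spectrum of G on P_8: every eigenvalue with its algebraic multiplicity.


λ = 1 (multiplicity 9)

image of 1: 1
image of x: x + 3/2
image of x^2: x^2 + 3x + 17/4
image of x^3: x^3 + (9/2)x^2 + (51/4)x - 37/8
image of x^4: x^4 + 6x^3 + (51/2)x^2 - (37/2)x + 1363/48
image of x^5: x^5 + (15/2)x^4 + (85/2)x^3 - (185/4)x^2 + (6815/48)x - 45919/864
image of x^6: x^6 + 9x^5 + (255/4)x^4 - (185/2)x^3 + (6815/16)x^2 - (45919/144)x + 279139/1728
image of x^7: x^7 + (21/2)x^6 + (357/4)x^5 - (1295/8)x^4 + (47705/48)x^3 - (321433/288)x^2 + (1953973/1728)x - 3571717/10368
image of x^8: x^8 + 12x^7 + 119x^6 - 259x^5 + (47705/24)x^4 - (321433/108)x^3 + (1953973/432)x^2 - (3571717/1296)x + 165031289/186624
the matrix is upper triangular; its diagonal is (1, 1, 1, 1, 1, 1, 1, 1, 1)
for a triangular matrix the eigenvalues are the diagonal entries, with algebraic multiplicity their repetition count


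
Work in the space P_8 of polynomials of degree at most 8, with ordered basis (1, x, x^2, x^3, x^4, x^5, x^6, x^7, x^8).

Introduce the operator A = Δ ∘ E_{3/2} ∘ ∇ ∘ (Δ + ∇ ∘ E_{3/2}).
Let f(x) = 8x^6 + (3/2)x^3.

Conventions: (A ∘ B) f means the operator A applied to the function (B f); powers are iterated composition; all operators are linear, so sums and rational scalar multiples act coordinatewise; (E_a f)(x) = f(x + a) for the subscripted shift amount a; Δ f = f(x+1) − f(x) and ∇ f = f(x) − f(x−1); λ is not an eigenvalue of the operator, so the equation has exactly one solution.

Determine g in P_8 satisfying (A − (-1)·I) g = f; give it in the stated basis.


write g with unknown coordinates in the stated basis and equate coefficients in (A − (-1)·I) g = f
solving from the highest basis element down gives g = 8x^6 - (3837/2)x^3 - 12960x^2 - 30960x - 2898
check: A g = 1920x^3 + 12960x^2 + 30960x + 2898
so A g − (-1)·g = 8x^6 + (3/2)x^3 = f ✓

the image equals g(x) = 8x^6 - (3837/2)x^3 - 12960x^2 - 30960x - 2898


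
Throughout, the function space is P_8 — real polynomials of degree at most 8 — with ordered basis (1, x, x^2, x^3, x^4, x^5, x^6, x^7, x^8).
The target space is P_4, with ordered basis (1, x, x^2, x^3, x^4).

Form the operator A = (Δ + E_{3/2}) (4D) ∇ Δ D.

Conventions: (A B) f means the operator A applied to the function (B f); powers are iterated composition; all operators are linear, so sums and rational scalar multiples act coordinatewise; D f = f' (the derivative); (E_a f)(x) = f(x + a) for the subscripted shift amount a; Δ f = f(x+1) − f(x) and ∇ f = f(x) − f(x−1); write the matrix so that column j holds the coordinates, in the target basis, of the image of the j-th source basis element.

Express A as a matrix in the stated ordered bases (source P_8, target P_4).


image of 1: 0
image of x: 0
image of x^2: 0
image of x^3: 0
image of x^4: 96
image of x^5: 480x + 1200
image of x^6: 1440x^2 + 7200x + 4920
image of x^7: 3360x^3 + 25200x^2 + 34440x + 18900
image of x^8: 6720x^4 + 67200x^3 + 137760x^2 + 151200x + 63028
each image's coordinates form column j of the matrix

the matrix is [[0, 0, 0, 0, 96, 1200, 4920, 18900, 63028]; [0, 0, 0, 0, 0, 480, 7200, 34440, 151200]; [0, 0, 0, 0, 0, 0, 1440, 25200, 137760]; [0, 0, 0, 0, 0, 0, 0, 3360, 67200]; [0, 0, 0, 0, 0, 0, 0, 0, 6720]] (rows listed top to bottom)


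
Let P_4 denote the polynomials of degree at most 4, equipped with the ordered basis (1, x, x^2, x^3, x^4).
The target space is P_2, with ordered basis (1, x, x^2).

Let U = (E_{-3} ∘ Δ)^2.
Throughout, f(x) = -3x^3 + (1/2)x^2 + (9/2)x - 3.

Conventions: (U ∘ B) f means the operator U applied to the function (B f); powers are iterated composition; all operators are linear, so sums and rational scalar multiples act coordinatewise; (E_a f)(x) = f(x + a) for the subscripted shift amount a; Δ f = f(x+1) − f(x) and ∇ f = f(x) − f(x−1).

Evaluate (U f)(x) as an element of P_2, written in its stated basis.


the result is g(x) = -18x + 91

Δ f = -9x^2 - 8x + 2
E_{-3} Δ f = -9x^2 + 46x - 55
Δ (E_{-3} ∘ Δ) f = -18x + 37
E_{-3} Δ (E_{-3} ∘ Δ) f = -18x + 91


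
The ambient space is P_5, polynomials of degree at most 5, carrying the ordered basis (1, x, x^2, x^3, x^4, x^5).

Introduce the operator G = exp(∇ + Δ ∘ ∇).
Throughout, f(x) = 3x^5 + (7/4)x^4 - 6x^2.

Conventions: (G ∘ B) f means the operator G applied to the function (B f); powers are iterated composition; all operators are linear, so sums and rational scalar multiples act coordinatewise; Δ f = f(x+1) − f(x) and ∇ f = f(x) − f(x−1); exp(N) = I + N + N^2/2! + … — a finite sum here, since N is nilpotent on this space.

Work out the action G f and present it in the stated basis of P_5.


g(x) = 3x^5 + (67/4)x^4 + 67x^3 + 165x^2 + 248x + 681/4

order-1 term: 15x^4 + 37x^3 + (81/2)x^2 + 10x - 5/4
order-2 term: 30x^3 + (201/2)x^2 + 126x + 205/4
order-3 term: 30x^2 + 97x + 171/2
order-4 term: 15x + 127/4
order-5 term: 3
the series for exp(∇ + Δ ∘ ∇) f terminates at order 5
exp(∇ + Δ ∘ ∇) f = 3x^5 + (67/4)x^4 + 67x^3 + 165x^2 + 248x + 681/4


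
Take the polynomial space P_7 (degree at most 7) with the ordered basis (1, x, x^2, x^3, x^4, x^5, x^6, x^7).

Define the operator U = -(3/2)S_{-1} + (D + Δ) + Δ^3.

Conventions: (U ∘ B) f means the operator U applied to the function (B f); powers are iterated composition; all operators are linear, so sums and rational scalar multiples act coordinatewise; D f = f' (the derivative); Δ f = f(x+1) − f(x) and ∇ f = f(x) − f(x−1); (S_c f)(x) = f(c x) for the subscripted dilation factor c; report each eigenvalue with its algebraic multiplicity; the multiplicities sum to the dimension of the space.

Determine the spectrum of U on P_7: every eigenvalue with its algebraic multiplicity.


image of 1: -3/2
image of x: (3/2)x + 2
image of x^2: -(3/2)x^2 + 4x + 1
image of x^3: (3/2)x^3 + 6x^2 + 3x + 7
image of x^4: -(3/2)x^4 + 8x^3 + 6x^2 + 28x + 37
image of x^5: (3/2)x^5 + 10x^4 + 10x^3 + 70x^2 + 185x + 151
image of x^6: -(3/2)x^6 + 12x^5 + 15x^4 + 140x^3 + 555x^2 + 906x + 541
image of x^7: (3/2)x^7 + 14x^6 + 21x^5 + 245x^4 + 1295x^3 + 3171x^2 + 3787x + 1807
the matrix is upper triangular; its diagonal is (-3/2, 3/2, -3/2, 3/2, -3/2, 3/2, -3/2, 3/2)
for a triangular matrix the eigenvalues are the diagonal entries, with algebraic multiplicity their repetition count

λ = -3/2 (multiplicity 4), λ = 3/2 (multiplicity 4)


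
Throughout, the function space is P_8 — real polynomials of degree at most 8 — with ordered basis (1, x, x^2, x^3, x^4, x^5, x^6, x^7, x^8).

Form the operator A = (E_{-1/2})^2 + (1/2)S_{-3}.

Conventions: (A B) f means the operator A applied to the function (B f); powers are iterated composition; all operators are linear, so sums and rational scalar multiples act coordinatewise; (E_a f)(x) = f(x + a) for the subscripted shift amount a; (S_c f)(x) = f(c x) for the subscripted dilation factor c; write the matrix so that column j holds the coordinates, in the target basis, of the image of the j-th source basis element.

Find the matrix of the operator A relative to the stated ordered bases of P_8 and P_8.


image of 1: 3/2
image of x: -(1/2)x - 1
image of x^2: (11/2)x^2 - 2x + 1
image of x^3: -(25/2)x^3 - 3x^2 + 3x - 1
image of x^4: (83/2)x^4 - 4x^3 + 6x^2 - 4x + 1
image of x^5: -(241/2)x^5 - 5x^4 + 10x^3 - 10x^2 + 5x - 1
image of x^6: (731/2)x^6 - 6x^5 + 15x^4 - 20x^3 + 15x^2 - 6x + 1
image of x^7: -(2185/2)x^7 - 7x^6 + 21x^5 - 35x^4 + 35x^3 - 21x^2 + 7x - 1
image of x^8: (6563/2)x^8 - 8x^7 + 28x^6 - 56x^5 + 70x^4 - 56x^3 + 28x^2 - 8x + 1
each image's coordinates form column j of the matrix

the matrix is [[3/2, -1, 1, -1, 1, -1, 1, -1, 1]; [0, -1/2, -2, 3, -4, 5, -6, 7, -8]; [0, 0, 11/2, -3, 6, -10, 15, -21, 28]; [0, 0, 0, -25/2, -4, 10, -20, 35, -56]; [0, 0, 0, 0, 83/2, -5, 15, -35, 70]; [0, 0, 0, 0, 0, -241/2, -6, 21, -56]; [0, 0, 0, 0, 0, 0, 731/2, -7, 28]; [0, 0, 0, 0, 0, 0, 0, -2185/2, -8]; [0, 0, 0, 0, 0, 0, 0, 0, 6563/2]] (rows listed top to bottom)


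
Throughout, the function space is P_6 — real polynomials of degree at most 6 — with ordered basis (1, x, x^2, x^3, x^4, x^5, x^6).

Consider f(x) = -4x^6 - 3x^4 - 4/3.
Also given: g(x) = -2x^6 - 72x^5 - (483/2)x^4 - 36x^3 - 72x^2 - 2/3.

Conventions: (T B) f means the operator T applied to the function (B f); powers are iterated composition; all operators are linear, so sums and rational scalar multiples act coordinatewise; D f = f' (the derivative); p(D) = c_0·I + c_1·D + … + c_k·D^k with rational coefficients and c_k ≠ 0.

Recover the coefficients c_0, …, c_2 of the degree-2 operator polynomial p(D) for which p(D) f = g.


c_0 = 1/2, c_1 = 3, c_2 = 2

D^0 f = -4x^6 - 3x^4 - 4/3
D^1 f = -24x^5 - 12x^3
D^2 f = -120x^4 - 36x^2
matching coefficients of g against c_0 f + c_1 Df + … from the top degree down determines the c_i
solution: c_0 = 1/2, c_1 = 3, c_2 = 2


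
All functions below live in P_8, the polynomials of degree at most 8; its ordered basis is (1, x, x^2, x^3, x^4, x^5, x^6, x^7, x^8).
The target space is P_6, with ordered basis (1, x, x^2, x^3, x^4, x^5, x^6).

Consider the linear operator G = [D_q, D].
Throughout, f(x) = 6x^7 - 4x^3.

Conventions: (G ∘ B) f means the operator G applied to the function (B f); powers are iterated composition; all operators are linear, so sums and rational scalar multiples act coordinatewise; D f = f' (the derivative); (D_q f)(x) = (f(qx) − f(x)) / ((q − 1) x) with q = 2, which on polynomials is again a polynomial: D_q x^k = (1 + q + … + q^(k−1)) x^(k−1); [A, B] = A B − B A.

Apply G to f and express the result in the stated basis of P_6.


the image equals g(x) = -1926x^5 + 20x

D f = 42x^6 - 12x^2
D_q D f = 2646x^5 - 36x
D_q f = 762x^6 - 28x^2
D D_q f = 4572x^5 - 56x
[D_q, D] f = -1926x^5 + 20x


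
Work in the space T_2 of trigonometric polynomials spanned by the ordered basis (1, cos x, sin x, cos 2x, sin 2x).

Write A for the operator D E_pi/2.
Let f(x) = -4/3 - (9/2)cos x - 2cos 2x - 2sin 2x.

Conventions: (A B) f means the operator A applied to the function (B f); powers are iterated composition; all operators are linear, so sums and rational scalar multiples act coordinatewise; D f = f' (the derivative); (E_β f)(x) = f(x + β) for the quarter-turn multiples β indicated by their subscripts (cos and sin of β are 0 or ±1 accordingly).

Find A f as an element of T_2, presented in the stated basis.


E_pi/2 f = -4/3 + (9/2)sin x + 2cos 2x + 2sin 2x
D E_pi/2 f = (9/2)cos x + 4cos 2x - 4sin 2x

g(x) = (9/2)cos x + 4cos 2x - 4sin 2x


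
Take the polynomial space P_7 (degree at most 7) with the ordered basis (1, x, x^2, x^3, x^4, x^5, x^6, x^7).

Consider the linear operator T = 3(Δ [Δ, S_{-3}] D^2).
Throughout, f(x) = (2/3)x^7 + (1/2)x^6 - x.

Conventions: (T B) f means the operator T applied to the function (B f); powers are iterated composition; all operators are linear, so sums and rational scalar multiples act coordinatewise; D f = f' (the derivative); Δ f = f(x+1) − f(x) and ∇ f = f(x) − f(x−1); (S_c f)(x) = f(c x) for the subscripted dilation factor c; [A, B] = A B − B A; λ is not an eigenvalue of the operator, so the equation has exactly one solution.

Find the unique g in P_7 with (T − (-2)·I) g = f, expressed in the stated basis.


the image equals g(x) = (1/3)x^7 + (1/4)x^6 + 136080x^3 + 325620x^2 + (707399/2)x + 144000

write g with unknown coordinates in the stated basis and equate coefficients in (T − (-2)·I) g = f
solving from the highest basis element down gives g = (1/3)x^7 + (1/4)x^6 + 136080x^3 + 325620x^2 + (707399/2)x + 144000
check: T g = -272160x^3 - 651240x^2 - 707400x - 288000
so T g − (-2)·g = (2/3)x^7 + (1/2)x^6 - x = f ✓


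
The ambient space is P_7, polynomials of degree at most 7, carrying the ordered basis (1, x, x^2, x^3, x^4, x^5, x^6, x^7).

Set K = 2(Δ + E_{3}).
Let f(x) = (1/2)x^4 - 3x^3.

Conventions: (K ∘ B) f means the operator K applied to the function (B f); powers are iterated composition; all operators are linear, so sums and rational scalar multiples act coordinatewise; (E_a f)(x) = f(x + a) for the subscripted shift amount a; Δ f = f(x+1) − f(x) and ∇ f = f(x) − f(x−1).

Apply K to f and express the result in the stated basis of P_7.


the result is g(x) = x^4 + 10x^3 - 12x^2 - 68x - 86

Δ f = 2x^3 - 6x^2 - 7x - 5/2
E_{3} f = (1/2)x^4 + 3x^3 - 27x - 81/2
(Δ + E_{3}) f = (1/2)x^4 + 5x^3 - 6x^2 - 34x - 43
(2(Δ + E_{3})) f = x^4 + 10x^3 - 12x^2 - 68x - 86


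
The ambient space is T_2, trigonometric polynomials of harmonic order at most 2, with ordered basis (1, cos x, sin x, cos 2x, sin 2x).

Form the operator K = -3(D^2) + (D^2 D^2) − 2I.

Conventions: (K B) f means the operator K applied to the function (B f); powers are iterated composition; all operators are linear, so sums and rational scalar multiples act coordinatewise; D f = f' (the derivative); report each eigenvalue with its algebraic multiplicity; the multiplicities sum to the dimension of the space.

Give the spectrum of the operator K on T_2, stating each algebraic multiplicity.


λ = -2 (multiplicity 1), λ = 2 (multiplicity 2), λ = 26 (multiplicity 2)

image of 1: -2
image of cos x: 2cos x
image of sin x: 2sin x
image of cos 2x: 26cos 2x
image of sin 2x: 26sin 2x
the matrix is diagonal; its diagonal is (-2, 2, 2, 26, 26)
for a triangular matrix the eigenvalues are the diagonal entries, with algebraic multiplicity their repetition count


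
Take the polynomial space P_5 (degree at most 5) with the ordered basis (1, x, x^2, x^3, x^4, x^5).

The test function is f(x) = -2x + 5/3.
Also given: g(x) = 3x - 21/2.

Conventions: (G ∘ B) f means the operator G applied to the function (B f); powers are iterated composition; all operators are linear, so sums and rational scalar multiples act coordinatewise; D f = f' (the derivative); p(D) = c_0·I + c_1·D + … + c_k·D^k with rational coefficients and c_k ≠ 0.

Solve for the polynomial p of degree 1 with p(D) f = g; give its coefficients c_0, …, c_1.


c_0 = -3/2, c_1 = 4

D^0 f = -2x + 5/3
D^1 f = -2
matching coefficients of g against c_0 f + c_1 Df + … from the top degree down determines the c_i
solution: c_0 = -3/2, c_1 = 4


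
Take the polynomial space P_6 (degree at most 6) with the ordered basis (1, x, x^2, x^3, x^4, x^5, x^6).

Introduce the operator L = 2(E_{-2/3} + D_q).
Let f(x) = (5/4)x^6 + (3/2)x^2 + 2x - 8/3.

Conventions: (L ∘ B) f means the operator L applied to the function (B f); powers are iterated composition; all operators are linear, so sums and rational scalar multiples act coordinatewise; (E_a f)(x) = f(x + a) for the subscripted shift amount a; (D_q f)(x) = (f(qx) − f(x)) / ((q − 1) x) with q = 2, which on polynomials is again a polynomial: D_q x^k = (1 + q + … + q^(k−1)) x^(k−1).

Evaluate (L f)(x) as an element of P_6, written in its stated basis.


the image equals g(x) = (5/2)x^6 + (295/2)x^5 + (50/3)x^4 - (400/27)x^3 + (281/27)x^2 + (569/81)x - 1784/729

E_{-2/3} f = (5/4)x^6 - 5x^5 + (25/3)x^4 - (200/27)x^3 + (281/54)x^2 - (80/81)x - 2350/729
D_q f = (315/4)x^5 + (9/2)x + 2
(E_{-2/3} + D_q) f = (5/4)x^6 + (295/4)x^5 + (25/3)x^4 - (200/27)x^3 + (281/54)x^2 + (569/162)x - 892/729
(2(E_{-2/3} + D_q)) f = (5/2)x^6 + (295/2)x^5 + (50/3)x^4 - (400/27)x^3 + (281/27)x^2 + (569/81)x - 1784/729


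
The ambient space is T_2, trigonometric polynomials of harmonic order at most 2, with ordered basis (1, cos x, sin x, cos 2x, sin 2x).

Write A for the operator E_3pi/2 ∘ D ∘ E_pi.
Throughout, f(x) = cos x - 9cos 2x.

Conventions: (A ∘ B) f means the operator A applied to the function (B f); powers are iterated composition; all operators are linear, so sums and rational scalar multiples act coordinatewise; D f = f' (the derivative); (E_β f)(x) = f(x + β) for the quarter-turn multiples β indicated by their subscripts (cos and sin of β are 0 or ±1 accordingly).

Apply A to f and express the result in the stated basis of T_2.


g(x) = -cos x - 18sin 2x

E_pi f = -cos x - 9cos 2x
D E_pi f = sin x + 18sin 2x
E_3pi/2 D E_pi f = -cos x - 18sin 2x


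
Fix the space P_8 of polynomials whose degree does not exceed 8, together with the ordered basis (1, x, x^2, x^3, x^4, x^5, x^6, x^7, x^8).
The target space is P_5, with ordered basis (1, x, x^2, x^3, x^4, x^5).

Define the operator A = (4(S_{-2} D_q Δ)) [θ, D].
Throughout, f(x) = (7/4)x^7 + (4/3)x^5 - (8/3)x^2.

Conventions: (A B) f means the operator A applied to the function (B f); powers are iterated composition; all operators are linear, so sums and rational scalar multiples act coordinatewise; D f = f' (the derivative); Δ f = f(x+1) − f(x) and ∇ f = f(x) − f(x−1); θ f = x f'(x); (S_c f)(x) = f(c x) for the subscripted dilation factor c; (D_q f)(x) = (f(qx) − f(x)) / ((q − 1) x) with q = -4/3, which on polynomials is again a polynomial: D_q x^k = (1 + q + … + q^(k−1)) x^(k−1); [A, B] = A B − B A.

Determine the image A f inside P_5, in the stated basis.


D f = (49/4)x^6 + (20/3)x^4 - (16/3)x
θ D f = (147/2)x^6 + (80/3)x^4 - (16/3)x
θ f = (49/4)x^7 + (20/3)x^5 - (16/3)x^2
D θ f = (343/4)x^6 + (100/3)x^4 - (32/3)x
[θ, D] f = -(49/4)x^6 - (20/3)x^4 + (16/3)x
Δ [θ, D] f = -(147/2)x^5 - (735/4)x^4 - (815/3)x^3 - (895/4)x^2 - (601/6)x - 163/12
D_q Δ [θ, D] f = -(8869/54)x^4 + (6125/36)x^3 - (10595/27)x^2 + (895/12)x - 601/6
S_{-2} D_q Δ [θ, D] f = -(70952/27)x^4 - (12250/9)x^3 - (42380/27)x^2 - (895/6)x - 601/6
(4(S_{-2} D_q Δ)) [θ, D] f = -(283808/27)x^4 - (49000/9)x^3 - (169520/27)x^2 - (1790/3)x - 1202/3

the result is g(x) = -(283808/27)x^4 - (49000/9)x^3 - (169520/27)x^2 - (1790/3)x - 1202/3


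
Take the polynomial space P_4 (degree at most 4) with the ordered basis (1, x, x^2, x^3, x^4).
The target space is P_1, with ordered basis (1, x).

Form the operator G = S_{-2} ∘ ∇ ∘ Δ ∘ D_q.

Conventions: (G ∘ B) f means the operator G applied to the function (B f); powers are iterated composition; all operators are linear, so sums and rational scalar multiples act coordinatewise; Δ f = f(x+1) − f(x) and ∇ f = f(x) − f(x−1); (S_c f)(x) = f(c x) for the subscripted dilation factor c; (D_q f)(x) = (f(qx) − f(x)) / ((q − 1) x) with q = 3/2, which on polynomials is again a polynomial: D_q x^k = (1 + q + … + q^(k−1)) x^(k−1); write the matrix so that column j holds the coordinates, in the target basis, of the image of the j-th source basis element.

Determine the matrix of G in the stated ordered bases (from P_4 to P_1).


the matrix is [[0, 0, 0, 19/2, 0]; [0, 0, 0, 0, -195/2]] (rows listed top to bottom)

image of 1: 0
image of x: 0
image of x^2: 0
image of x^3: 19/2
image of x^4: -(195/2)x
each image's coordinates form column j of the matrix
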